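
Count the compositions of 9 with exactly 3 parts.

A composition of 9 into 3 positive parts is chosen by placing 2 dividers among the 8 gaps between 9 units: C(8,2) = 28.

28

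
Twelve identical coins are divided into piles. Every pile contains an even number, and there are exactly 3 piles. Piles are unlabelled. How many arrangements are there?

3

They are:
8 + 2 + 2
6 + 4 + 2
4 + 4 + 4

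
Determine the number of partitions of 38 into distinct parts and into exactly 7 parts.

38

A partial list (first 12 by largest part):
1+2+3+4+5+6+17
1+2+3+4+5+7+16
1+2+3+4+5+8+15
1+2+3+4+6+7+15
1+2+3+4+5+9+14
1+2+3+4+6+8+14
1+2+3+5+6+7+14
1+2+3+4+5+10+13
1+2+3+4+6+9+13
1+2+3+4+7+8+13
1+2+3+5+6+8+13
1+2+4+5+6+7+13
…and 26 more, for 38 total.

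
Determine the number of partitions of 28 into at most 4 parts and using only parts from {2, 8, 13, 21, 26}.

They are:
26, 2
13, 13, 2
That's 2 in total.

2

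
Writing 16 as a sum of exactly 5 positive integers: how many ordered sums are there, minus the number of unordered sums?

1328

Ordered (compositions into 5 parts): C(15,4) = 1365.
Unordered (partitions into 5 parts): 37.
Difference: 1365 − 37 = 1328.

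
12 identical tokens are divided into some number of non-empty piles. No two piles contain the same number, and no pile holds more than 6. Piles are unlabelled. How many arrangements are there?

5

Listing the qualifying partitions of 12:
6, 5, 1
6, 4, 2
6, 3, 2, 1
5, 4, 3
5, 4, 2, 1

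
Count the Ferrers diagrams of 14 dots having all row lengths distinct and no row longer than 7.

8

Enumerating:
7+6+1
7+5+2
7+4+3
7+4+2+1
6+5+3
6+5+2+1
6+4+3+1
5+4+3+2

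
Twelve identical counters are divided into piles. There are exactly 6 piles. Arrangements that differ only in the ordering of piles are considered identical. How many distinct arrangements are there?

11

Listing the qualifying partitions of 12:
7 + 1 + 1 + 1 + 1 + 1
6 + 2 + 1 + 1 + 1 + 1
5 + 3 + 1 + 1 + 1 + 1
5 + 2 + 2 + 1 + 1 + 1
4 + 4 + 1 + 1 + 1 + 1
4 + 3 + 2 + 1 + 1 + 1
4 + 2 + 2 + 2 + 1 + 1
3 + 3 + 3 + 1 + 1 + 1
3 + 3 + 2 + 2 + 1 + 1
3 + 2 + 2 + 2 + 2 + 1
2 + 2 + 2 + 2 + 2 + 2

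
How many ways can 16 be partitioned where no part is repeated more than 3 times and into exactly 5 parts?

34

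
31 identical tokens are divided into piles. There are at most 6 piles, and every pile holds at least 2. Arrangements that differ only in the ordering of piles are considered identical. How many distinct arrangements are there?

Systematic enumeration (by largest part, then next-largest, …) yields 686.

686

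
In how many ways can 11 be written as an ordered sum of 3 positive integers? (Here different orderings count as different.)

By stars and bars with positive parts, the count is C(10,2) = 45.

45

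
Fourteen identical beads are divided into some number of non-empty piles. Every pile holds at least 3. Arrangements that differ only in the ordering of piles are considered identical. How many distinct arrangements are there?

The partitions of 14 that satisfy the conditions:
14
3+11
4+10
5+9
6+8
3+3+8
7+7
3+4+7
3+5+6
4+4+6
4+5+5
3+3+3+5
3+3+4+4

13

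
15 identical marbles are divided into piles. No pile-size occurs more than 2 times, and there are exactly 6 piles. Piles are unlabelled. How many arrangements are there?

The partitions of 15 that satisfy the conditions:
6+3+2+2+1+1
5+4+2+2+1+1
5+3+3+2+1+1
4+4+3+2+1+1
4+3+3+2+2+1
Counting gives 5.

5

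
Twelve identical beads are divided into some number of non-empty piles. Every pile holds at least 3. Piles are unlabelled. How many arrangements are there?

9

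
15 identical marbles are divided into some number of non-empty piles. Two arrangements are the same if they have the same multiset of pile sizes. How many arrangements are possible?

Systematic enumeration (by largest part, then next-largest, …) yields 176.

176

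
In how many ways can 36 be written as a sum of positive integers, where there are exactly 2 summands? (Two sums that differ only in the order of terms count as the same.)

18

The partitions of 36 that satisfy the conditions:
35+1
34+2
33+3
32+4
31+5
30+6
29+7
28+8
27+9
26+10
25+11
24+12
23+13
22+14
21+15
20+16
19+17
18+18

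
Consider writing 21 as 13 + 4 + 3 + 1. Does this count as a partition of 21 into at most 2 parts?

No

The parts sum to 21, and the condition 'there are at most 2 summands' is violated.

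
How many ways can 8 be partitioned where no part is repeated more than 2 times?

Enumerating:
8
1,7
2,6
1,1,6
3,5
1,2,5
4,4
1,3,4
2,2,4
1,1,2,4
2,3,3
1,1,3,3
1,2,2,3

13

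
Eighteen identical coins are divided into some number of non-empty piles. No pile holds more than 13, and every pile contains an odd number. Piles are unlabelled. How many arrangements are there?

A partial list (first 12 by largest part):
13+5
13+3+1+1
13+1+1+1+1+1
11+7
11+5+1+1
11+3+3+1
11+3+1+1+1+1
11+1+1+1+1+1+1+1
9+9
9+7+1+1
9+5+3+1
9+5+1+1+1+1
…and 31 more, for 43 total.

43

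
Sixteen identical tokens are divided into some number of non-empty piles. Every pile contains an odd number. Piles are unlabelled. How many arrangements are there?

There are too many to list fully; the first 12 (by largest part) are:
1,15
3,13
1,1,1,13
5,11
1,1,3,11
1,1,1,1,1,11
7,9
1,1,5,9
1,3,3,9
1,1,1,1,3,9
1,1,1,1,1,1,1,9
1,1,7,7
…and 20 more, for 32 total.

32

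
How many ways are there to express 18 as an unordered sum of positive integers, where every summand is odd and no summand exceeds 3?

Enumerating:
3, 3, 3, 3, 3, 3
3, 3, 3, 3, 3, 1, 1, 1
3, 3, 3, 3, 1, 1, 1, 1, 1, 1
3, 3, 3, 1, 1, 1, 1, 1, 1, 1, 1, 1
3, 3, 1, 1, 1, 1, 1, 1, 1, 1, 1, 1, 1, 1
3, 1, 1, 1, 1, 1, 1, 1, 1, 1, 1, 1, 1, 1, 1, 1
1, 1, 1, 1, 1, 1, 1, 1, 1, 1, 1, 1, 1, 1, 1, 1, 1, 1

7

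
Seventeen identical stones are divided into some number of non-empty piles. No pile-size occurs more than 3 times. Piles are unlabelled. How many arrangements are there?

166

Enumerating by decreasing first part gives 166 partitions in all.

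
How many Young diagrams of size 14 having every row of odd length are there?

22

They are:
13, 1
11, 3
11, 1, 1, 1
9, 5
9, 3, 1, 1
9, 1, 1, 1, 1, 1
7, 7
7, 5, 1, 1
7, 3, 3, 1
7, 3, 1, 1, 1, 1
7, 1, 1, 1, 1, 1, 1, 1
5, 5, 3, 1
5, 5, 1, 1, 1, 1
5, 3, 3, 3
5, 3, 3, 1, 1, 1
5, 3, 1, 1, 1, 1, 1, 1
5, 1, 1, 1, 1, 1, 1, 1, 1, 1
3, 3, 3, 3, 1, 1
3, 3, 3, 1, 1, 1, 1, 1
3, 3, 1, 1, 1, 1, 1, 1, 1, 1
3, 1, 1, 1, 1, 1, 1, 1, 1, 1, 1, 1
1, 1, 1, 1, 1, 1, 1, 1, 1, 1, 1, 1, 1, 1
Counting gives 22.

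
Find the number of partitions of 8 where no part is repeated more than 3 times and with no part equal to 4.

They are:
8
7,1
6,2
6,1,1
5,3
5,2,1
5,1,1,1
3,3,2
3,3,1,1
3,2,2,1
3,2,1,1,1
2,2,2,1,1
Counting gives 12.

12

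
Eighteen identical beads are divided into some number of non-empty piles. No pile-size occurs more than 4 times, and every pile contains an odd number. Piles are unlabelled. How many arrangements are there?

26

A partial list (first 12 by largest part):
17 + 1
15 + 3
15 + 1 + 1 + 1
13 + 5
13 + 3 + 1 + 1
11 + 7
11 + 5 + 1 + 1
11 + 3 + 3 + 1
11 + 3 + 1 + 1 + 1 + 1
9 + 9
9 + 7 + 1 + 1
9 + 5 + 3 + 1
…and 14 more, for 26 total.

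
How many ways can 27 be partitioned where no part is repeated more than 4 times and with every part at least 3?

Direct enumeration gives 180 partitions.

180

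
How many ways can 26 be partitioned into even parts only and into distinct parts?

Listing the qualifying partitions of 26:
26
24 + 2
22 + 4
20 + 6
20 + 4 + 2
18 + 8
18 + 6 + 2
16 + 10
16 + 8 + 2
16 + 6 + 4
14 + 12
14 + 10 + 2
14 + 8 + 4
14 + 6 + 4 + 2
12 + 10 + 4
12 + 8 + 6
12 + 8 + 4 + 2
10 + 8 + 6 + 2
That's 18 in total.

18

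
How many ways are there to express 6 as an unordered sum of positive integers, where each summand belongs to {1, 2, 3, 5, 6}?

9

Listing the qualifying partitions of 6:
6
5 + 1
3 + 3
3 + 2 + 1
3 + 1 + 1 + 1
2 + 2 + 2
2 + 2 + 1 + 1
2 + 1 + 1 + 1 + 1
1 + 1 + 1 + 1 + 1 + 1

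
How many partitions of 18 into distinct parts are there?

A partial list (first 12 by largest part):
18
1 + 17
2 + 16
3 + 15
1 + 2 + 15
4 + 14
1 + 3 + 14
5 + 13
1 + 4 + 13
2 + 3 + 13
6 + 12
1 + 5 + 12
…and 34 more, for 46 total.

46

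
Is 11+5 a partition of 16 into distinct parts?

The parts sum to 16, and the condition 'all summands are distinct' holds.

Yes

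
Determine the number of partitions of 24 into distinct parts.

Enumerating by decreasing first part gives 122 partitions in all.

122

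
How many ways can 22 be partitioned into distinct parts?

There are 89 such partitions.

89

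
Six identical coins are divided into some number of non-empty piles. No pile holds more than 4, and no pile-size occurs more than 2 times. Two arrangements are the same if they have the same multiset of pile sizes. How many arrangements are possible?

Enumerating:
4, 2
4, 1, 1
3, 3
3, 2, 1
2, 2, 1, 1

5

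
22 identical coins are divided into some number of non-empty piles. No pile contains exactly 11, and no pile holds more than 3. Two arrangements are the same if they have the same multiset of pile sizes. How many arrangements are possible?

52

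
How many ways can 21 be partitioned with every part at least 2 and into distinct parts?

41

There are too many to list fully; the first 12 (by largest part) are:
21
19,2
18,3
17,4
16,5
16,3,2
15,6
15,4,2
14,7
14,5,2
14,4,3
13,8
…and 29 more, for 41 total.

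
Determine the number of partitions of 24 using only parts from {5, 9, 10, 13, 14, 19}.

Listing the qualifying partitions of 24:
19 + 5
14 + 10
14 + 5 + 5
10 + 9 + 5
9 + 5 + 5 + 5
Counting gives 5.

5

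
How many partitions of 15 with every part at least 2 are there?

41

A partial list (first 12 by largest part):
15
13+2
12+3
11+4
11+2+2
10+5
10+3+2
9+6
9+4+2
9+3+3
9+2+2+2
8+7
…and 29 more, for 41 total.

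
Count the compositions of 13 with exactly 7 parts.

Equivalently, choose which 6 of the 12 gaps become plus signs: C(12,6) = 924.

924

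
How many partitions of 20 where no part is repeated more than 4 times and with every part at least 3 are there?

There are too many to list fully; the first 12 (by largest part) are:
20
17,3
16,4
15,5
14,6
14,3,3
13,7
13,4,3
12,8
12,5,3
12,4,4
11,9
…and 35 more, for 47 total.

47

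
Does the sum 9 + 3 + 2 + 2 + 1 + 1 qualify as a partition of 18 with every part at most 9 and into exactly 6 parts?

Yes

The parts sum to 18, and the condition 'no summand exceeds 9' holds; the condition 'there are exactly 6 summands' holds.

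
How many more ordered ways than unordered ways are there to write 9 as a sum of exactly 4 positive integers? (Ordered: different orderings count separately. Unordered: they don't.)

50

Ordered (compositions into 4 parts): C(8,3) = 56.
Partitions of 9 into exactly 4 parts: 6.
Difference: 56 − 6 = 50.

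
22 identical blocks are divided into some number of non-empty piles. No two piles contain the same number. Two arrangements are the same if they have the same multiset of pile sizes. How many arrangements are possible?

Counting exhaustively, 89 partitions satisfy the conditions.

89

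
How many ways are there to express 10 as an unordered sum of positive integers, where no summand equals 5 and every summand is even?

7

The partitions of 10 that satisfy the conditions:
10
8, 2
6, 4
6, 2, 2
4, 4, 2
4, 2, 2, 2
2, 2, 2, 2, 2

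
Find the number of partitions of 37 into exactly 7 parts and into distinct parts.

There are too many to list fully; the first 12 (by largest part) are:
16,6,5,4,3,2,1
15,7,5,4,3,2,1
14,8,5,4,3,2,1
14,7,6,4,3,2,1
13,9,5,4,3,2,1
13,8,6,4,3,2,1
13,7,6,5,3,2,1
12,10,5,4,3,2,1
12,9,6,4,3,2,1
12,8,7,4,3,2,1
12,8,6,5,3,2,1
12,7,6,5,4,2,1
…and 16 more, for 28 total.

28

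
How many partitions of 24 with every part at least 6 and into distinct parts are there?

The partitions of 24 that satisfy the conditions:
24
18, 6
17, 7
16, 8
15, 9
14, 10
13, 11
11, 7, 6
10, 8, 6
9, 8, 7
Counting gives 10.

10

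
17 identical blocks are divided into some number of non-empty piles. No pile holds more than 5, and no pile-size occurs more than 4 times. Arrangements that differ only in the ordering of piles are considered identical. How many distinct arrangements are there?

59

A partial list (first 12 by largest part):
5,5,5,2
5,5,5,1,1
5,5,4,3
5,5,4,2,1
5,5,4,1,1,1
5,5,3,3,1
5,5,3,2,2
5,5,3,2,1,1
5,5,3,1,1,1,1
5,5,2,2,2,1
5,5,2,2,1,1,1
5,4,4,4
…and 47 more, for 59 total.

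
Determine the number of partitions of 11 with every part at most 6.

44

A partial list (first 12 by largest part):
6+5
6+4+1
6+3+2
6+3+1+1
6+2+2+1
6+2+1+1+1
6+1+1+1+1+1
5+5+1
5+4+2
5+4+1+1
5+3+3
5+3+2+1
…and 32 more, for 44 total.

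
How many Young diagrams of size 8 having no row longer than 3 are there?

10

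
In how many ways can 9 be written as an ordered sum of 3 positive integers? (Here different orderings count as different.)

Equivalently, choose which 2 of the 8 gaps become plus signs: C(8,2) = 28.

28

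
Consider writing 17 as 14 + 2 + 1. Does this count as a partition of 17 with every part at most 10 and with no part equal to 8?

The parts sum to 17, and the condition 'no summand exceeds 10' is violated.

No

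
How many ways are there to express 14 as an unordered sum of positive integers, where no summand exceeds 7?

Systematic enumeration (by largest part, then next-largest, …) yields 105.

105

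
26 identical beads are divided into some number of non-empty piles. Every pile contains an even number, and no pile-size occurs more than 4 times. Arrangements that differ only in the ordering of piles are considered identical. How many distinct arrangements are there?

76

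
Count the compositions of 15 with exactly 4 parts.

364

Place 3 bars in the 14 internal gaps of a row of 15 dots: C(14,3) = 364.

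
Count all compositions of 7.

64

The number of compositions of n is 2^(n−1); here 2^6 = 64.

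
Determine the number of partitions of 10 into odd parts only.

The partitions of 10 that satisfy the conditions:
1, 9
3, 7
1, 1, 1, 7
5, 5
1, 1, 3, 5
1, 1, 1, 1, 1, 5
1, 3, 3, 3
1, 1, 1, 1, 3, 3
1, 1, 1, 1, 1, 1, 1, 3
1, 1, 1, 1, 1, 1, 1, 1, 1, 1
That's 10 in total.

10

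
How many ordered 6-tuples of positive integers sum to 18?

6188

By stars and bars with positive parts, the count is C(17,5) = 6188.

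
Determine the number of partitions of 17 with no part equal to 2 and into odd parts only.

38

There are too many to list fully; the first 12 (by largest part) are:
17
15 + 1 + 1
13 + 3 + 1
13 + 1 + 1 + 1 + 1
11 + 5 + 1
11 + 3 + 3
11 + 3 + 1 + 1 + 1
11 + 1 + 1 + 1 + 1 + 1 + 1
9 + 7 + 1
9 + 5 + 3
9 + 5 + 1 + 1 + 1
9 + 3 + 3 + 1 + 1
…and 26 more, for 38 total.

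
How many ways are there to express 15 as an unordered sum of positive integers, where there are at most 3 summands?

27

There are too many to list fully; the first 12 (by largest part) are:
15
1 + 14
2 + 13
1 + 1 + 13
3 + 12
1 + 2 + 12
4 + 11
1 + 3 + 11
2 + 2 + 11
5 + 10
1 + 4 + 10
2 + 3 + 10
…and 15 more, for 27 total.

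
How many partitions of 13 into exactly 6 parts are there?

The partitions of 13 that satisfy the conditions:
8+1+1+1+1+1
7+2+1+1+1+1
6+3+1+1+1+1
6+2+2+1+1+1
5+4+1+1+1+1
5+3+2+1+1+1
5+2+2+2+1+1
4+4+2+1+1+1
4+3+3+1+1+1
4+3+2+2+1+1
4+2+2+2+2+1
3+3+3+2+1+1
3+3+2+2+2+1
3+2+2+2+2+2
That's 14 in total.

14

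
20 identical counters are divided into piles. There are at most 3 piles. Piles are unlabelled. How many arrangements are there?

A partial list (first 12 by largest part):
20
1 + 19
2 + 18
1 + 1 + 18
3 + 17
1 + 2 + 17
4 + 16
1 + 3 + 16
2 + 2 + 16
5 + 15
1 + 4 + 15
2 + 3 + 15
…and 32 more, for 44 total.

44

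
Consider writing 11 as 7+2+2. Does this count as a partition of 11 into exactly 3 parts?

Yes

The parts sum to 11, and the condition 'there are exactly 3 summands' holds.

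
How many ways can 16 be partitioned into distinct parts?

A partial list (first 12 by largest part):
16
15, 1
14, 2
13, 3
13, 2, 1
12, 4
12, 3, 1
11, 5
11, 4, 1
11, 3, 2
10, 6
10, 5, 1
…and 20 more, for 32 total.

32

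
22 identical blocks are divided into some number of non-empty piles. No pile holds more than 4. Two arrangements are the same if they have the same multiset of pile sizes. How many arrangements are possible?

136

A full systematic count gives 136.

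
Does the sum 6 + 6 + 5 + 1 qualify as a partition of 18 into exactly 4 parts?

The parts sum to 18, and the condition 'there are exactly 4 summands' holds.

Yes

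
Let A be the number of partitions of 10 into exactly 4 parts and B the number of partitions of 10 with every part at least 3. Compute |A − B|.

4

Partitions of 10 into exactly 4 parts: 9.
Partitions of 10 with every part at least 3: 5.
|9 − 5| = 4.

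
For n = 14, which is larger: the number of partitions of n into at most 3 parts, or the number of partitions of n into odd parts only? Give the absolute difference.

2

Partitions of 14 into at most 3 parts: 24.
Partitions of 14 into odd parts only: 22.
|24 − 22| = 2.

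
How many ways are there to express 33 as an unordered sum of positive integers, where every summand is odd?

A full systematic count gives 448.

448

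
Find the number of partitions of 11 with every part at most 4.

There are too many to list fully; the first 12 (by largest part) are:
4, 4, 3
4, 4, 2, 1
4, 4, 1, 1, 1
4, 3, 3, 1
4, 3, 2, 2
4, 3, 2, 1, 1
4, 3, 1, 1, 1, 1
4, 2, 2, 2, 1
4, 2, 2, 1, 1, 1
4, 2, 1, 1, 1, 1, 1
4, 1, 1, 1, 1, 1, 1, 1
3, 3, 3, 2
…and 15 more, for 27 total.

27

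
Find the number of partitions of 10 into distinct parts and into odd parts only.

They are:
9 + 1
7 + 3
That's 2 in total.

2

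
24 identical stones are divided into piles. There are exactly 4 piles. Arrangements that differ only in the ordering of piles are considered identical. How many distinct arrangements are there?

Direct enumeration gives 108 partitions.

108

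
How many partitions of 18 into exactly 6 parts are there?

There are too many to list fully; the first 12 (by largest part) are:
13, 1, 1, 1, 1, 1
12, 2, 1, 1, 1, 1
11, 3, 1, 1, 1, 1
11, 2, 2, 1, 1, 1
10, 4, 1, 1, 1, 1
10, 3, 2, 1, 1, 1
10, 2, 2, 2, 1, 1
9, 5, 1, 1, 1, 1
9, 4, 2, 1, 1, 1
9, 3, 3, 1, 1, 1
9, 3, 2, 2, 1, 1
9, 2, 2, 2, 2, 1
…and 46 more, for 58 total.

58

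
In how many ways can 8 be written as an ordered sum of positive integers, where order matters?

The number of compositions of n is 2^(n−1); here 2^7 = 128.

128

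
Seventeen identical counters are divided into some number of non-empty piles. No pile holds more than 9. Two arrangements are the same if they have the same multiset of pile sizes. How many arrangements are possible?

252

Counting exhaustively, 252 partitions satisfy the conditions.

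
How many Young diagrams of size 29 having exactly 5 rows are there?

Enumerating by decreasing first part gives 333 partitions in all.

333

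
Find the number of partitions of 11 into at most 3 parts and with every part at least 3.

6

The partitions of 11 that satisfy the conditions:
11
8 + 3
7 + 4
6 + 5
5 + 3 + 3
4 + 4 + 3
Counting gives 6.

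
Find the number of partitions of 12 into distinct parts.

Listing the qualifying partitions of 12:
12
1, 11
2, 10
3, 9
1, 2, 9
4, 8
1, 3, 8
5, 7
1, 4, 7
2, 3, 7
1, 5, 6
2, 4, 6
1, 2, 3, 6
3, 4, 5
1, 2, 4, 5
That's 15 in total.

15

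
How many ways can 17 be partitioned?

Systematic enumeration (by largest part, then next-largest, …) yields 297.

297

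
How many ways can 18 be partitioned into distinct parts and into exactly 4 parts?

15

The partitions of 18 that satisfy the conditions:
12 + 3 + 2 + 1
11 + 4 + 2 + 1
10 + 5 + 2 + 1
10 + 4 + 3 + 1
9 + 6 + 2 + 1
9 + 5 + 3 + 1
9 + 4 + 3 + 2
8 + 7 + 2 + 1
8 + 6 + 3 + 1
8 + 5 + 4 + 1
8 + 5 + 3 + 2
7 + 6 + 4 + 1
7 + 6 + 3 + 2
7 + 5 + 4 + 2
6 + 5 + 4 + 3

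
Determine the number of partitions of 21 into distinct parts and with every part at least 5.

10

Listing the qualifying partitions of 21:
21
5,16
6,15
7,14
8,13
9,12
10,11
5,6,10
5,7,9
6,7,8
Counting gives 10.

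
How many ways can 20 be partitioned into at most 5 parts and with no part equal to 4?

128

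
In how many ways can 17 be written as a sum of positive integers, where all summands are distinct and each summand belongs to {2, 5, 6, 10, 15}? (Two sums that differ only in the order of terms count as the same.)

2

They are:
15 + 2
10 + 5 + 2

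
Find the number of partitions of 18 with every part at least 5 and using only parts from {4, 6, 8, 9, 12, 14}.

3

Enumerating:
12,6
9,9
6,6,6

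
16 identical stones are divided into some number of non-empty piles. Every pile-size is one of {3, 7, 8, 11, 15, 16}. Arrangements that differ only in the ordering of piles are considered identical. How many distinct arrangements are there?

3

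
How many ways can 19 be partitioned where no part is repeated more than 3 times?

Direct enumeration gives 258 partitions.

258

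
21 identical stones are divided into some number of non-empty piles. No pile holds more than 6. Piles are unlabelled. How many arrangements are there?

331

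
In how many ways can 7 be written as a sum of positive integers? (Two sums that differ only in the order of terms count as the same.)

15

They are:
7
6,1
5,2
5,1,1
4,3
4,2,1
4,1,1,1
3,3,1
3,2,2
3,2,1,1
3,1,1,1,1
2,2,2,1
2,2,1,1,1
2,1,1,1,1,1
1,1,1,1,1,1,1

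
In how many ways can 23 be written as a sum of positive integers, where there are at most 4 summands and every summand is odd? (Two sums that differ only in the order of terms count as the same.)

15

Enumerating:
23
21, 1, 1
19, 3, 1
17, 5, 1
17, 3, 3
15, 7, 1
15, 5, 3
13, 9, 1
13, 7, 3
13, 5, 5
11, 11, 1
11, 9, 3
11, 7, 5
9, 9, 5
9, 7, 7
Counting gives 15.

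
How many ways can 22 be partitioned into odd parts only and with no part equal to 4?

Enumerating by decreasing first part gives 89 partitions in all.

89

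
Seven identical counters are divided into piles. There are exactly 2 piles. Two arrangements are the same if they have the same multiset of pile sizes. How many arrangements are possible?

3

Enumerating:
1,6
2,5
3,4
That's 3 in total.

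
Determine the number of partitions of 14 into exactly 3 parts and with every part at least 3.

5

The partitions of 14 that satisfy the conditions:
8,3,3
7,4,3
6,5,3
6,4,4
5,5,4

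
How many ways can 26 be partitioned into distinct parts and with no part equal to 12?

Systematic enumeration (by largest part, then next-largest, …) yields 144.

144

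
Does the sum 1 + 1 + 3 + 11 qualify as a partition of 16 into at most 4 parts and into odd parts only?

Yes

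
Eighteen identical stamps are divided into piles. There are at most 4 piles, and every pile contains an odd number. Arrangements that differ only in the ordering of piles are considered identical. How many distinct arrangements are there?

The partitions of 18 that satisfy the conditions:
17+1
15+3
15+1+1+1
13+5
13+3+1+1
11+7
11+5+1+1
11+3+3+1
9+9
9+7+1+1
9+5+3+1
9+3+3+3
7+7+3+1
7+5+5+1
7+5+3+3
5+5+5+3

16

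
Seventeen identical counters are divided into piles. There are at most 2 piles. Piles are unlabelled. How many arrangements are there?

9

Listing the qualifying partitions of 17:
17
1, 16
2, 15
3, 14
4, 13
5, 12
6, 11
7, 10
8, 9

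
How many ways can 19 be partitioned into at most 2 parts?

10

They are:
19
18 + 1
17 + 2
16 + 3
15 + 4
14 + 5
13 + 6
12 + 7
11 + 8
10 + 9
Counting gives 10.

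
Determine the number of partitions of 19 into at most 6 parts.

235

Systematic enumeration (by largest part, then next-largest, …) yields 235.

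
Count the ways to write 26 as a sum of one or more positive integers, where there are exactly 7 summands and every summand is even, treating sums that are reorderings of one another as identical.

11

The partitions of 26 that satisfy the conditions:
14+2+2+2+2+2+2
12+4+2+2+2+2+2
10+6+2+2+2+2+2
10+4+4+2+2+2+2
8+8+2+2+2+2+2
8+6+4+2+2+2+2
8+4+4+4+2+2+2
6+6+6+2+2+2+2
6+6+4+4+2+2+2
6+4+4+4+4+2+2
4+4+4+4+4+4+2
That's 11 in total.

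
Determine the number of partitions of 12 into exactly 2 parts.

6

They are:
11,1
10,2
9,3
8,4
7,5
6,6
Counting gives 6.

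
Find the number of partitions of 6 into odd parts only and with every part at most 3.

3

Enumerating:
3,3
1,1,1,3
1,1,1,1,1,1
Counting gives 3.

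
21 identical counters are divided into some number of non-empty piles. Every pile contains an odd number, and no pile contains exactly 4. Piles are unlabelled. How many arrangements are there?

A full systematic count gives 76.

76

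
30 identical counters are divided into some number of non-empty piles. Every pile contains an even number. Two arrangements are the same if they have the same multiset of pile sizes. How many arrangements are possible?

There are 176 such partitions.

176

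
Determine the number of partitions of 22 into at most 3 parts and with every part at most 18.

A partial list (first 12 by largest part):
18+4
18+3+1
18+2+2
17+5
17+4+1
17+3+2
16+6
16+5+1
16+4+2
16+3+3
15+7
15+6+1
…and 34 more, for 46 total.

46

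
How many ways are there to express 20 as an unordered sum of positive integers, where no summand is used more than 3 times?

320

There are 320 such partitions.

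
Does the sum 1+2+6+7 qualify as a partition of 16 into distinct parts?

The parts sum to 16, and the condition 'all summands are distinct' holds.

Yes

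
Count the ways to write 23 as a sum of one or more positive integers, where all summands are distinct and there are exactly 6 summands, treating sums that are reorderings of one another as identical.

Enumerating:
8 + 5 + 4 + 3 + 2 + 1
7 + 6 + 4 + 3 + 2 + 1
Counting gives 2.

2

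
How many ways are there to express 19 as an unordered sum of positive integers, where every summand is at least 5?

They are:
19
14+5
13+6
12+7
11+8
10+9
9+5+5
8+6+5
7+7+5
7+6+6

10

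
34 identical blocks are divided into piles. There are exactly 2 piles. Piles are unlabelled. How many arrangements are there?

They are:
33,1
32,2
31,3
30,4
29,5
28,6
27,7
26,8
25,9
24,10
23,11
22,12
21,13
20,14
19,15
18,16
17,17

17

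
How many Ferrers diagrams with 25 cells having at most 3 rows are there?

65

There are too many to list fully; the first 12 (by largest part) are:
25
24 + 1
23 + 2
23 + 1 + 1
22 + 3
22 + 2 + 1
21 + 4
21 + 3 + 1
21 + 2 + 2
20 + 5
20 + 4 + 1
20 + 3 + 2
…and 53 more, for 65 total.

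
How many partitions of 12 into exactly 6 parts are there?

Enumerating:
7,1,1,1,1,1
6,2,1,1,1,1
5,3,1,1,1,1
5,2,2,1,1,1
4,4,1,1,1,1
4,3,2,1,1,1
4,2,2,2,1,1
3,3,3,1,1,1
3,3,2,2,1,1
3,2,2,2,2,1
2,2,2,2,2,2

11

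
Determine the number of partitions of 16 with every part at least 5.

They are:
16
5,11
6,10
7,9
8,8
5,5,6

6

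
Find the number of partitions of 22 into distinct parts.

89

Counting exhaustively, 89 partitions satisfy the conditions.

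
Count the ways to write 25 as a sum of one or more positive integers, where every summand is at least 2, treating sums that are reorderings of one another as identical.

Systematic enumeration (by largest part, then next-largest, …) yields 383.

383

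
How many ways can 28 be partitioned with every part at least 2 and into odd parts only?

A partial list (first 12 by largest part):
25+3
23+5
21+7
19+9
19+3+3+3
17+11
17+5+3+3
15+13
15+7+3+3
15+5+5+3
13+9+3+3
13+7+5+3
…and 18 more, for 30 total.

30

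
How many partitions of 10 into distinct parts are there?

10

The partitions of 10 that satisfy the conditions:
10
1,9
2,8
3,7
1,2,7
4,6
1,3,6
1,4,5
2,3,5
1,2,3,4
Counting gives 10.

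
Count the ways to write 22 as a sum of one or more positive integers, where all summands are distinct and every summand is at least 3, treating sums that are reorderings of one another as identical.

A partial list (first 12 by largest part):
22
3,19
4,18
5,17
6,16
7,15
3,4,15
8,14
3,5,14
9,13
3,6,13
4,5,13
…and 16 more, for 28 total.

28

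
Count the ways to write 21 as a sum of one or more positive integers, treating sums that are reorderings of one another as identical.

Counting exhaustively, 792 partitions satisfy the conditions.

792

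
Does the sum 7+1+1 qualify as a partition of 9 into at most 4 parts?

The parts sum to 9, and the condition 'there are at most 4 summands' holds.

Yes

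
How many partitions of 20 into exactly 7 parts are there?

82

Systematic enumeration (by largest part, then next-largest, …) yields 82.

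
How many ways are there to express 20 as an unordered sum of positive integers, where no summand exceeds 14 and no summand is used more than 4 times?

391

A full systematic count gives 391.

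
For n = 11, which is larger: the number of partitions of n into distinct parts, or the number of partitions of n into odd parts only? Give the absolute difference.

Partitions of 11 into distinct parts: 12.
Partitions of 11 into odd parts only: 12.
|12 − 12| = 0.

0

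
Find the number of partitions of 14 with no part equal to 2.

58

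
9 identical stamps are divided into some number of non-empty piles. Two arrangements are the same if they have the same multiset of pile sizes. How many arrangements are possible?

A partial list (first 12 by largest part):
9
1 + 8
2 + 7
1 + 1 + 7
3 + 6
1 + 2 + 6
1 + 1 + 1 + 6
4 + 5
1 + 3 + 5
2 + 2 + 5
1 + 1 + 2 + 5
1 + 1 + 1 + 1 + 5
…and 18 more, for 30 total.

30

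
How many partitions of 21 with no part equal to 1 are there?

165

There are 165 such partitions.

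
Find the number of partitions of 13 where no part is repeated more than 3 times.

A partial list (first 12 by largest part):
13
12 + 1
11 + 2
11 + 1 + 1
10 + 3
10 + 2 + 1
10 + 1 + 1 + 1
9 + 4
9 + 3 + 1
9 + 2 + 2
9 + 2 + 1 + 1
8 + 5
…and 52 more, for 64 total.

64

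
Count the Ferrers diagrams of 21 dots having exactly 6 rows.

Enumerating by decreasing first part gives 110 partitions in all.

110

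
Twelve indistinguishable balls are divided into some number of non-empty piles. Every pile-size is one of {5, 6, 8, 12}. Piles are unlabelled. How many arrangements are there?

2

They are:
12
6,6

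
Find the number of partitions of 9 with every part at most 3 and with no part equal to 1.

2

Listing the qualifying partitions of 9:
3,3,3
3,2,2,2
Counting gives 2.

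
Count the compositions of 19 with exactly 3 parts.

Place 2 bars in the 18 internal gaps of a row of 19 dots: C(18,2) = 153.

153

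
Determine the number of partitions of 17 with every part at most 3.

There are too many to list fully; the first 12 (by largest part) are:
3+3+3+3+3+2
3+3+3+3+3+1+1
3+3+3+3+2+2+1
3+3+3+3+2+1+1+1
3+3+3+3+1+1+1+1+1
3+3+3+2+2+2+2
3+3+3+2+2+2+1+1
3+3+3+2+2+1+1+1+1
3+3+3+2+1+1+1+1+1+1
3+3+3+1+1+1+1+1+1+1+1
3+3+2+2+2+2+2+1
3+3+2+2+2+2+1+1+1
…and 21 more, for 33 total.

33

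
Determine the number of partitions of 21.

792

Direct enumeration gives 792 partitions.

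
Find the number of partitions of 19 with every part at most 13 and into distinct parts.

44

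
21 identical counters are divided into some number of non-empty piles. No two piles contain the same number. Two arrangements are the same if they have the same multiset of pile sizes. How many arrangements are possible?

There are 76 such partitions.

76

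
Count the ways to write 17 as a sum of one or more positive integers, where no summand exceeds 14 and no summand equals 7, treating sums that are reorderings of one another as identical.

There are 251 such partitions.

251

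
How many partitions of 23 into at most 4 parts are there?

150

Counting exhaustively, 150 partitions satisfy the conditions.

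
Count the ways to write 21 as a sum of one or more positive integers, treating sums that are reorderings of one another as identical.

Systematic enumeration (by largest part, then next-largest, …) yields 792.

792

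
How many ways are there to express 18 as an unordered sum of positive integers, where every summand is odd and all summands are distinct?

5

Listing the qualifying partitions of 18:
1,17
3,15
5,13
7,11
1,3,5,9
That's 5 in total.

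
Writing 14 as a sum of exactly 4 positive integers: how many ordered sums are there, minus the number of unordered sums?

Compositions: C(13,3) = 286.
Partitions of 14 into exactly 4 parts: 23.
Difference: 286 − 23 = 263.

263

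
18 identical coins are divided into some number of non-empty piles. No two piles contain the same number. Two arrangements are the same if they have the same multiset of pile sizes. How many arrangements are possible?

46

A partial list (first 12 by largest part):
18
1, 17
2, 16
3, 15
1, 2, 15
4, 14
1, 3, 14
5, 13
1, 4, 13
2, 3, 13
6, 12
1, 5, 12
…and 34 more, for 46 total.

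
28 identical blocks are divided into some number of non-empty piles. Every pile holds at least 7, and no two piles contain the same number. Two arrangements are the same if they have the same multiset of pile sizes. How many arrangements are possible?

The partitions of 28 that satisfy the conditions:
28
21 + 7
20 + 8
19 + 9
18 + 10
17 + 11
16 + 12
15 + 13
13 + 8 + 7
12 + 9 + 7
11 + 10 + 7
11 + 9 + 8
Counting gives 12.

12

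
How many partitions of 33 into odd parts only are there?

Enumerating by decreasing first part gives 448 partitions in all.

448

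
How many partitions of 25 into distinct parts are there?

142

Systematic enumeration (by largest part, then next-largest, …) yields 142.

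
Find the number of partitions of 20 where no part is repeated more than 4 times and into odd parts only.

35

There are too many to list fully; the first 12 (by largest part) are:
1,19
3,17
1,1,1,17
5,15
1,1,3,15
7,13
1,1,5,13
1,3,3,13
1,1,1,1,3,13
9,11
1,1,7,11
1,3,5,11
…and 23 more, for 35 total.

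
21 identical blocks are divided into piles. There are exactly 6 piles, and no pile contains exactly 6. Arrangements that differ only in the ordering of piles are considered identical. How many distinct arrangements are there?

Enumerating by decreasing first part gives 80 partitions in all.

80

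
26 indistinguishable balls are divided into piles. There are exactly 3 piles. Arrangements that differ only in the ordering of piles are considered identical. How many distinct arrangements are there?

There are too many to list fully; the first 12 (by largest part) are:
24 + 1 + 1
23 + 2 + 1
22 + 3 + 1
22 + 2 + 2
21 + 4 + 1
21 + 3 + 2
20 + 5 + 1
20 + 4 + 2
20 + 3 + 3
19 + 6 + 1
19 + 5 + 2
19 + 4 + 3
…and 44 more, for 56 total.

56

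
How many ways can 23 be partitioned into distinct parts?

104

There are 104 such partitions.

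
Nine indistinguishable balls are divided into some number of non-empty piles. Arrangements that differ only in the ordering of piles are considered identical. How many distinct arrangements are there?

There are too many to list fully; the first 12 (by largest part) are:
9
1 + 8
2 + 7
1 + 1 + 7
3 + 6
1 + 2 + 6
1 + 1 + 1 + 6
4 + 5
1 + 3 + 5
2 + 2 + 5
1 + 1 + 2 + 5
1 + 1 + 1 + 1 + 5
…and 18 more, for 30 total.

30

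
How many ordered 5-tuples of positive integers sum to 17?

1820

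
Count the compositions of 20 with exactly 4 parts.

969

Place 3 bars in the 19 internal gaps of a row of 20 dots: C(19,3) = 969.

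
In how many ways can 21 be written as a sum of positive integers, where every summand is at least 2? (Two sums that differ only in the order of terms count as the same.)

165

A full systematic count gives 165.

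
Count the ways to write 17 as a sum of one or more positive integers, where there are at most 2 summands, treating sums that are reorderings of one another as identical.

9

Listing the qualifying partitions of 17:
17
16 + 1
15 + 2
14 + 3
13 + 4
12 + 5
11 + 6
10 + 7
9 + 8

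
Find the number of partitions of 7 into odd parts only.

5

Listing the qualifying partitions of 7:
7
5, 1, 1
3, 3, 1
3, 1, 1, 1, 1
1, 1, 1, 1, 1, 1, 1
Counting gives 5.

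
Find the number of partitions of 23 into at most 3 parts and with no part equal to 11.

A partial list (first 12 by largest part):
23
22, 1
21, 2
21, 1, 1
20, 3
20, 2, 1
19, 4
19, 3, 1
19, 2, 2
18, 5
18, 4, 1
18, 3, 2
…and 37 more, for 49 total.

49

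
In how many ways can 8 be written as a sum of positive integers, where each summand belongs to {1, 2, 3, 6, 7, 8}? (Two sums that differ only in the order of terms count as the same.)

14

Enumerating:
8
7+1
6+2
6+1+1
3+3+2
3+3+1+1
3+2+2+1
3+2+1+1+1
3+1+1+1+1+1
2+2+2+2
2+2+2+1+1
2+2+1+1+1+1
2+1+1+1+1+1+1
1+1+1+1+1+1+1+1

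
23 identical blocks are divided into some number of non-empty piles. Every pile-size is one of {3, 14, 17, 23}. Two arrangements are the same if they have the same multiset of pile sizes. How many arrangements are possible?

3

Enumerating:
23
17+3+3
14+3+3+3
Counting gives 3.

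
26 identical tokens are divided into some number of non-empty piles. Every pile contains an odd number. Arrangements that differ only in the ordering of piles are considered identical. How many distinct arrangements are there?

165

Counting exhaustively, 165 partitions satisfy the conditions.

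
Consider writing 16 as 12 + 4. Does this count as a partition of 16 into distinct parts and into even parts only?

Yes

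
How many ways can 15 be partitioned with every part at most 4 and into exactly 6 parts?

8

The partitions of 15 that satisfy the conditions:
4,4,4,1,1,1
4,4,3,2,1,1
4,4,2,2,2,1
4,3,3,3,1,1
4,3,3,2,2,1
4,3,2,2,2,2
3,3,3,3,2,1
3,3,3,2,2,2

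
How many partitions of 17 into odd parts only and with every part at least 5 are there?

Listing the qualifying partitions of 17:
17
5+5+7
That's 2 in total.

2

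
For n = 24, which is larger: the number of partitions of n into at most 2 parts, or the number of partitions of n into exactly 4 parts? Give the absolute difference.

Partitions of 24 into at most 2 parts: 13.
Partitions of 24 into exactly 4 parts: 108.
|13 − 108| = 95.

95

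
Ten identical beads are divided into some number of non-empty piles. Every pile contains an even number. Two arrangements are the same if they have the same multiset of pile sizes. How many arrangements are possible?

Enumerating:
10
2, 8
4, 6
2, 2, 6
2, 4, 4
2, 2, 2, 4
2, 2, 2, 2, 2

7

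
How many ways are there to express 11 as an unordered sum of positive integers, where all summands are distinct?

12

The partitions of 11 that satisfy the conditions:
11
1,10
2,9
3,8
1,2,8
4,7
1,3,7
5,6
1,4,6
2,3,6
2,4,5
1,2,3,5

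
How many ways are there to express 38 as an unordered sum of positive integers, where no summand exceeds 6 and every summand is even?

40

A partial list (first 12 by largest part):
2+6+6+6+6+6+6
4+4+6+6+6+6+6
2+2+4+6+6+6+6+6
2+2+2+2+6+6+6+6+6
2+4+4+4+6+6+6+6
2+2+2+4+4+6+6+6+6
2+2+2+2+2+4+6+6+6+6
2+2+2+2+2+2+2+6+6+6+6
4+4+4+4+4+6+6+6
2+2+4+4+4+4+6+6+6
2+2+2+2+4+4+4+6+6+6
2+2+2+2+2+2+4+4+6+6+6
…and 28 more, for 40 total.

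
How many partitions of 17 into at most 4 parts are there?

72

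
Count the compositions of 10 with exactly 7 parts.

84

A composition of 10 into 7 positive parts is chosen by placing 6 dividers among the 9 gaps between 10 units: C(9,6) = 84.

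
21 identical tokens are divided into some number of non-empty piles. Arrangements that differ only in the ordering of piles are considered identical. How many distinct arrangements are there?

A full systematic count gives 792.

792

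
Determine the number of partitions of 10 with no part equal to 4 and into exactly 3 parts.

5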